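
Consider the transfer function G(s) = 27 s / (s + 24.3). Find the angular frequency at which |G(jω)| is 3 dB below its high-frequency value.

24.3 rad/s

For a single-pole high-pass, the −3 dB point is at the pole: ω = 24.3 rad/s.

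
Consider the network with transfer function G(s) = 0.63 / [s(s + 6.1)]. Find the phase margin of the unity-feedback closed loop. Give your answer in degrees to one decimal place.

89.0°

Gain crossover: |G(jω)| = 1 at ω ≈ 0.103 rad/s.
∠G(j0.103) = −90° − arctan(0.103/6.1) ≈ -90.97°
PM = 180° + (-90.97°) = 89.03°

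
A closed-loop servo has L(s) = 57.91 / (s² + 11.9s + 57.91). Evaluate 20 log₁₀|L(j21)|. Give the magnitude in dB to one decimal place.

|(j21)² + 11.9(j21) + 57.91| = |-383.09 + j249.9| = 457.4
|L(j21)| = 57.91 / 457.4 = 0.12661
20 log₁₀(0.12661) = -17.95 dB

-18.0 dB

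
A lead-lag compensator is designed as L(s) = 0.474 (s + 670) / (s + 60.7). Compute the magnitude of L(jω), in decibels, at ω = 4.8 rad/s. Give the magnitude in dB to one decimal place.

|j4.8 + 670| = √(4.8² + 670²) = 670
|j4.8 + 60.7| = √(4.8² + 60.7²) = 60.89
|L(j4.8)| = 0.474 × 670 / 60.89 = 5.2158
20 log₁₀(5.2158) = 14.35 dB

14.3 dB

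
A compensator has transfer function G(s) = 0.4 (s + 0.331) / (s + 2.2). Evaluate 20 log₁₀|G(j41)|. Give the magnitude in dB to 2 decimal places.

|j41 + 0.331| = √(41² + 0.331²) = 41
|j41 + 2.2| = √(41² + 2.2²) = 41.06
|G(j41)| = 0.4 × 41 / 41.06 = 0.39944
20 log₁₀(0.39944) = -7.971 dB

-7.97 dB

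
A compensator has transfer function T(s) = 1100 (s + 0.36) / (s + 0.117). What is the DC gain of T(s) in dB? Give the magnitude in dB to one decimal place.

70.6 dB

T(0) = 1100 × 0.36 / 0.117 = 3384.6
20 log₁₀(3384.6) = 70.59 dB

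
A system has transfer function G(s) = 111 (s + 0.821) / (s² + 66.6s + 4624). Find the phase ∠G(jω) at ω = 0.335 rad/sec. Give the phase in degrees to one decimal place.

∠(j0.335 + 0.821) = arctan(0.335/0.821) = 22.20°
∠[(j0.335)² + 66.6(j0.335) + 4624] = ∠[4623.9 + j22.311] = 0.28°
∠G(j0.335) = 22.20° − 0.28° = 21.92°

21.9°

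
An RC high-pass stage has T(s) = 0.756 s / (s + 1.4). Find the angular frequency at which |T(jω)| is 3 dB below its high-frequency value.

1.4 rad/s

For a single-pole high-pass, the −3 dB point is at the pole: ω = 1.4 rad/s.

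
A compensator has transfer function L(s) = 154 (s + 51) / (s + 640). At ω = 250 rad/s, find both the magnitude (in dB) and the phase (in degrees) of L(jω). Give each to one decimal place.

|j250 + 51| = √(250² + 51²) = 255.1
|j250 + 640| = √(250² + 640²) = 687.1
|L(j250)| = 154 × 255.1 / 687.1 = 57.187
20 log₁₀(57.187) = 35.15 dB
∠(j250 + 51) = arctan(250/51) = 78.47°
∠(j250 + 640) = arctan(250/640) = 21.34°
∠L(j250) = 78.47° − 21.34° = 57.13°

|L| = 35.1 dB, ∠L = 57.1 deg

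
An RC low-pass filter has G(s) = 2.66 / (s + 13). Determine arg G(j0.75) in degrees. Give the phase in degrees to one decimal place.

∠(j0.75 + 13) = arctan(0.75/13) = 3.30°
∠G(j0.75) = −3.30° = -3.30°

-3.3°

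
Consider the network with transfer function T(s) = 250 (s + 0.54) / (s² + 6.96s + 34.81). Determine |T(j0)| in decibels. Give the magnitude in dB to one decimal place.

T(0) = 250 × 0.54 / 34.81 = 3.8782
20 log₁₀(3.8782) = 11.77 dB

11.8 dB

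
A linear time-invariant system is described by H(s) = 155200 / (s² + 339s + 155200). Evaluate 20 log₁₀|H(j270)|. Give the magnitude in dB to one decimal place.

2.0 dB

|(j270)² + 339(j270) + 155200| = |82300 + j91530| = 1.231e+05
|H(j270)| = 155200 / 1.231e+05 = 1.2609
20 log₁₀(1.2609) = 2.01 dB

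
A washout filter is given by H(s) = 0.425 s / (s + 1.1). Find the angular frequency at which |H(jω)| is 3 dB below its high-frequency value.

1.1 rad/s

For a single-pole high-pass, the −3 dB point is at the pole: ω = 1.1 rad/s.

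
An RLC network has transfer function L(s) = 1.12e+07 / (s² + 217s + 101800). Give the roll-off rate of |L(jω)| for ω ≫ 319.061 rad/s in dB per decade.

-40 dB/decade

With 0 zeros and 2 poles, the high-frequency asymptotic slope is 20 × (0 − 2) = -40 dB/decade.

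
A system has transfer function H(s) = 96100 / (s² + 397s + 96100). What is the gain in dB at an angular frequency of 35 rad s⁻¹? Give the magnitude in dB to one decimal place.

0.0 dB

|(j35)² + 397(j35) + 96100| = |94875 + j13895| = 9.589e+04
|H(j35)| = 96100 / 9.589e+04 = 1.0022
20 log₁₀(1.0022) = 0.02 dB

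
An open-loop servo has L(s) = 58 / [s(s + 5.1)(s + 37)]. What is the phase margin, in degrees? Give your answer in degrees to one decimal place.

Gain crossover: |L(jω)| = 1 at ω ≈ 0.307 rad/s.
∠L(j0.307) = −90° − arctan(0.307/5.1) − arctan(0.307/37) ≈ -93.92°
PM = 180° + (-93.92°) = 86.08°

86.1°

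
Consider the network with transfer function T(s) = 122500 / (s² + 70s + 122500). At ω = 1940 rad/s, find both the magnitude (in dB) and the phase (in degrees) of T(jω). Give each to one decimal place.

|T| = -29.5 dB, ∠T = -177.9 deg

|(j1940)² + 70(j1940) + 122500| = |-3.6411e+06 + j1.358e+05| = 3.644e+06
|T(j1940)| = 122500 / 3.644e+06 = 0.03362
20 log₁₀(0.03362) = -29.47 dB
∠[(j1940)² + 70(j1940) + 122500] = ∠[-3.6411e+06 + j1.358e+05] = 177.86°
∠T(j1940) = −177.86° = -177.86°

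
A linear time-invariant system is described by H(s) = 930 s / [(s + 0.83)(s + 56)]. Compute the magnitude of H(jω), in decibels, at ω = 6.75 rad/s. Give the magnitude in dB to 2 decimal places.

|j6.75| = 6.75
|j6.75 + 0.83| = √(6.75² + 0.83²) = 6.801
|j6.75 + 56| = √(6.75² + 56²) = 56.41
|H(j6.75)| = 930 × 6.75 / (6.801 × 56.41) = 16.365
20 log₁₀(16.365) = 24.278 dB

24.28 dB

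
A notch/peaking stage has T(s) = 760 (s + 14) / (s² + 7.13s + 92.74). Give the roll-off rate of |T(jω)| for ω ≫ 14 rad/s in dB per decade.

-20 dB/decade

With 1 zero and 2 poles, the high-frequency asymptotic slope is 20 × (1 − 2) = -20 dB/decade.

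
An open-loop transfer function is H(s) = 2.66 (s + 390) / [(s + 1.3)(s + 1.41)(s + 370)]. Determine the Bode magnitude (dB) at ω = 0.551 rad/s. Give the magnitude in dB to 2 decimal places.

2.36 dB

|j0.551 + 390| = √(0.551² + 390²) = 390
|j0.551 + 1.3| = √(0.551² + 1.3²) = 1.412
|j0.551 + 1.41| = √(0.551² + 1.41²) = 1.514
|j0.551 + 370| = √(0.551² + 370²) = 370
|H(j0.551)| = 2.66 × 390 / (1.412 × 1.514 × 370) = 1.3117
20 log₁₀(1.3117) = 2.357 dB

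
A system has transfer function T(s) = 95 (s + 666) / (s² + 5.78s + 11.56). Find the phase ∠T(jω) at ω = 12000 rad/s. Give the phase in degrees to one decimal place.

∠(j12000 + 666) = arctan(12000/666) = 86.82°
∠[(j12000)² + 5.78(j12000) + 11.56] = ∠[-1.44e+08 + j69360] = 179.97°
∠T(j12000) = 86.82° − 179.97° = -93.15°

-93.1°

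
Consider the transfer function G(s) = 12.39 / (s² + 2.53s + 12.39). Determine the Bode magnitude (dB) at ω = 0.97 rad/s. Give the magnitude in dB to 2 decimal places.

0.49 dB

|(j0.97)² + 2.53(j0.97) + 12.39| = |11.449 + j2.4541| = 11.71
|G(j0.97)| = 12.39 / 11.71 = 1.0581
20 log₁₀(1.0581) = 0.491 dB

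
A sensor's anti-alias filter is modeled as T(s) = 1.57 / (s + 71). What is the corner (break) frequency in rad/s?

The single real pole at s = −71 gives a corner at ω = 71 rad/s.

71 rad/s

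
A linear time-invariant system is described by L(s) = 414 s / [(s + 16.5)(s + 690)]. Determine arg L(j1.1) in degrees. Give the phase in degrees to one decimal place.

∠(j1.1) = 90.00°
∠(j1.1 + 16.5) = arctan(1.1/16.5) = 3.81°
∠(j1.1 + 690) = arctan(1.1/690) = 0.09°
∠L(j1.1) = 90.00° − (3.81° + 0.09°) = 86.09°

86.1°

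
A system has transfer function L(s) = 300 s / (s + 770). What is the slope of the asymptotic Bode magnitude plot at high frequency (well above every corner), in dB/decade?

0 dB/decade

With 1 zero and 1 pole, the high-frequency asymptotic slope is 20 × (1 − 1) = 0 dB/decade.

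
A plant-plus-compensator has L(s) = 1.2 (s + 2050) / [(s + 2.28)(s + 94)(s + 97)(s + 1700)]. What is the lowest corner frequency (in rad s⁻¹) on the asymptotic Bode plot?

Break frequencies occur at each pole and zero magnitude: 2.28 rad s⁻¹, 94 rad s⁻¹, 97 rad s⁻¹, 1700 rad s⁻¹, 2050 rad s⁻¹.
The lowest is 2.28 rad s⁻¹.

2.28 rad s⁻¹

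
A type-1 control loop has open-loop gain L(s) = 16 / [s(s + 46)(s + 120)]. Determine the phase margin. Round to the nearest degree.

Gain crossover: |L(jω)| = 1 at ω ≈ 0.0029 rad/s.
∠L(j0.0029) = −90° − arctan(0.0029/46) − arctan(0.0029/120) ≈ -90.00°
PM = 180° + (-90.00°) = 90.00°

90 deg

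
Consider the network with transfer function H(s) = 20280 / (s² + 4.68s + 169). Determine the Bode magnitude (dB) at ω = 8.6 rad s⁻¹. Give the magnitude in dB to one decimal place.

|(j8.6)² + 4.68(j8.6) + 169| = |95.04 + j40.248| = 103.2
|H(j8.6)| = 20280 / 103.2 = 196.49
20 log₁₀(196.49) = 45.87 dB

45.9 dB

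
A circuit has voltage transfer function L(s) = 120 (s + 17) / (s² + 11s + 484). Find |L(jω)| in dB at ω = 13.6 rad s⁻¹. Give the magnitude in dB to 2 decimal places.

|j13.6 + 17| = √(13.6² + 17²) = 21.77
|(j13.6)² + 11(j13.6) + 484| = |299.04 + j149.6| = 334.4
|L(j13.6)| = 120 × 21.77 / 334.4 = 7.8131
20 log₁₀(7.8131) = 17.856 dB

17.86 dB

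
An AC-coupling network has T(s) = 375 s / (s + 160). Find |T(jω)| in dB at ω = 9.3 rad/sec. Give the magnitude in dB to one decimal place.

26.8 dB

|j9.3| = 9.3
|j9.3 + 160| = √(9.3² + 160²) = 160.3
|T(j9.3)| = 375 × 9.3 / 160.3 = 21.76
20 log₁₀(21.76) = 26.75 dB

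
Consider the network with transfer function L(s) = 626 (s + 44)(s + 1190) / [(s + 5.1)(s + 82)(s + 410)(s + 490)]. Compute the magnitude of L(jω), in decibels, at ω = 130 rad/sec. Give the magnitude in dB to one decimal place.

|j130 + 44| = √(130² + 44²) = 137.2
|j130 + 1190| = √(130² + 1190²) = 1197
|j130 + 5.1| = √(130² + 5.1²) = 130.1
|j130 + 82| = √(130² + 82²) = 153.7
|j130 + 410| = √(130² + 410²) = 430.1
|j130 + 490| = √(130² + 490²) = 507
|L(j130)| = 626 × 137.2 × 1197 / (130.1 × 153.7 × 430.1 × 507) = 0.023588
20 log₁₀(0.023588) = -32.55 dB

-32.5 dB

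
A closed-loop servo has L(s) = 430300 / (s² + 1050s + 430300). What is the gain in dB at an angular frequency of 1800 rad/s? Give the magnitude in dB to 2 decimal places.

-17.92 dB

|(j1800)² + 1050(j1800) + 430300| = |-2.8097e+06 + j1.89e+06| = 3.386e+06
|L(j1800)| = 430300 / 3.386e+06 = 0.12707
20 log₁₀(0.12707) = -17.919 dB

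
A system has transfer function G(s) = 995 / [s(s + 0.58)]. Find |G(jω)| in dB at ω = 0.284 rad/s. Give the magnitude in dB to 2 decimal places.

|j0.284 + 0.58| = √(0.284² + 0.58²) = 0.6458
|j0.284| = 0.284
|G(j0.284)| = 995 / (0.6458 × 0.284) = 5425.1
20 log₁₀(5425.1) = 74.688 dB

74.69 dB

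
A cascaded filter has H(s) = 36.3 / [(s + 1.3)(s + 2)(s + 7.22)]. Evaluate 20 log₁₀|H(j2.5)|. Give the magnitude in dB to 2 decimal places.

|j2.5 + 1.3| = √(2.5² + 1.3²) = 2.818
|j2.5 + 2| = √(2.5² + 2²) = 3.202
|j2.5 + 7.22| = √(2.5² + 7.22²) = 7.641
|H(j2.5)| = 36.3 / (2.818 × 3.202 × 7.641) = 0.52663
20 log₁₀(0.52663) = -5.570 dB

-5.57 dB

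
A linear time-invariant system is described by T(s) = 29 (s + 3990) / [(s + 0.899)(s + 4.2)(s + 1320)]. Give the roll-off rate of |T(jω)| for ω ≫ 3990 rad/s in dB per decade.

-40 dB/decade

With 1 zero and 3 poles, the high-frequency asymptotic slope is 20 × (1 − 3) = -40 dB/decade.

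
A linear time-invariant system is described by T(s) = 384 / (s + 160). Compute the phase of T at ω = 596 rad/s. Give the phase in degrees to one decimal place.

∠(j596 + 160) = arctan(596/160) = 74.97°
∠T(j596) = −74.97° = -74.97°

-75.0°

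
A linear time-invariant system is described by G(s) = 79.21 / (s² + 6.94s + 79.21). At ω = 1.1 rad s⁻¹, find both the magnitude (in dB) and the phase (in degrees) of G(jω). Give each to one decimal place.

|G| = 0.1 dB, ∠G = -5.6°

|(j1.1)² + 6.94(j1.1) + 79.21| = |78 + j7.634| = 78.37
|G(j1.1)| = 79.21 / 78.37 = 1.0107
20 log₁₀(1.0107) = 0.09 dB
∠[(j1.1)² + 6.94(j1.1) + 79.21] = ∠[78 + j7.634] = 5.59°
∠G(j1.1) = −5.59° = -5.59°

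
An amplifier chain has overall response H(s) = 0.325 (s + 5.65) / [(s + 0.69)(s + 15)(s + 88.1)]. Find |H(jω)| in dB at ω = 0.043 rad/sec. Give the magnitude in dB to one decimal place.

-53.9 dB

|j0.043 + 5.65| = √(0.043² + 5.65²) = 5.65
|j0.043 + 0.69| = √(0.043² + 0.69²) = 0.6913
|j0.043 + 15| = √(0.043² + 15²) = 15
|j0.043 + 88.1| = √(0.043² + 88.1²) = 88.1
|H(j0.043)| = 0.325 × 5.65 / (0.6913 × 15 × 88.1) = 0.0020099
20 log₁₀(0.0020099) = -53.94 dB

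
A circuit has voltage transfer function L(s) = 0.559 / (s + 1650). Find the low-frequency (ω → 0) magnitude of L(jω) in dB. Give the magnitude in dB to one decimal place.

-69.4 dB

L(0) = 0.559 / 1650 = 0.00033879
20 log₁₀(0.00033879) = -69.40 dB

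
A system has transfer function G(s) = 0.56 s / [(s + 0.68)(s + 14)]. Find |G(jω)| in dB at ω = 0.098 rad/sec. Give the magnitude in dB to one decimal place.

|j0.098| = 0.098
|j0.098 + 0.68| = √(0.098² + 0.68²) = 0.687
|j0.098 + 14| = √(0.098² + 14²) = 14
|G(j0.098)| = 0.56 × 0.098 / (0.687 × 14) = 0.0057056
20 log₁₀(0.0057056) = -44.87 dB

-44.9 dB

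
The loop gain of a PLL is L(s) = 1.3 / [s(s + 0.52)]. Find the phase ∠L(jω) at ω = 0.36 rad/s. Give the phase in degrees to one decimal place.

∠(j0.36 + 0.52) = arctan(0.36/0.52) = 34.70°
∠(j0.36) = 90.00°
∠L(j0.36) = − (34.70° + 90.00°) = -124.70°

-124.7°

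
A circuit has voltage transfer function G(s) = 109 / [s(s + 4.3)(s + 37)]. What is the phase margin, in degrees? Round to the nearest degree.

Gain crossover: |G(jω)| = 1 at ω ≈ 0.677 rad/sec.
∠G(j0.677) = −90° − arctan(0.677/4.3) − arctan(0.677/37) ≈ -99.99°
PM = 180° + (-99.99°) = 80.01°

80°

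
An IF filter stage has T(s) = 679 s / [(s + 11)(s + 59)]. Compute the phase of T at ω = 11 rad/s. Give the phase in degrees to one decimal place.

∠(j11) = 90.00°
∠(j11 + 11) = arctan(11/11) = 45.00°
∠(j11 + 59) = arctan(11/59) = 10.56°
∠T(j11) = 90.00° − (45.00° + 10.56°) = 34.44°

34.4°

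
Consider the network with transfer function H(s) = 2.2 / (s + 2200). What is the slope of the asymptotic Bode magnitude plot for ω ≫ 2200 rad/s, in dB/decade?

-20 dB/decade

With 0 zeros and 1 pole, the high-frequency asymptotic slope is 20 × (0 − 1) = -20 dB/decade.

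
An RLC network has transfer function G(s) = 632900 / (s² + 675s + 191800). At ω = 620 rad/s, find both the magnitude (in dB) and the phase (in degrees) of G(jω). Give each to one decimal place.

|(j620)² + 675(j620) + 191800| = |-1.926e+05 + j4.185e+05| = 4.607e+05
|G(j620)| = 632900 / 4.607e+05 = 1.3738
20 log₁₀(1.3738) = 2.76 dB
∠[(j620)² + 675(j620) + 191800] = ∠[-1.926e+05 + j4.185e+05] = 114.71°
∠G(j620) = −114.71° = -114.71°

|G| = 2.8 dB, ∠G = -114.7°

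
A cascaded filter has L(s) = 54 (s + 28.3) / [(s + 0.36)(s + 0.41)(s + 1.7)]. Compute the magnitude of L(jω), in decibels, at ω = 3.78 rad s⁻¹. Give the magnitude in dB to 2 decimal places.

|j3.78 + 28.3| = √(3.78² + 28.3²) = 28.55
|j3.78 + 0.36| = √(3.78² + 0.36²) = 3.797
|j3.78 + 0.41| = √(3.78² + 0.41²) = 3.802
|j3.78 + 1.7| = √(3.78² + 1.7²) = 4.145
|L(j3.78)| = 54 × 28.55 / (3.797 × 3.802 × 4.145) = 25.766
20 log₁₀(25.766) = 28.221 dB

28.22 dB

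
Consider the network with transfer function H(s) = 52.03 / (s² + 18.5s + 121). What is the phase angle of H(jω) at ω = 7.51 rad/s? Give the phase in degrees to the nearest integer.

∠[(j7.51)² + 18.5(j7.51) + 121] = ∠[64.6 + j138.94] = 65.06°
∠H(j7.51) = −65.06° = -65.06°

-65°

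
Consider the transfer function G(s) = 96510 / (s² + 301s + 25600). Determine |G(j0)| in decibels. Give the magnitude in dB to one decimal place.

G(0) = 96510 / 25600 = 3.7699
20 log₁₀(3.7699) = 11.53 dB

11.5 dB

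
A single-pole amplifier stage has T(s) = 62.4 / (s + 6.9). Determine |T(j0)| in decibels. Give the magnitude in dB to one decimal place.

19.1 dB

T(0) = 62.4 / 6.9 = 9.0435
20 log₁₀(9.0435) = 19.13 dB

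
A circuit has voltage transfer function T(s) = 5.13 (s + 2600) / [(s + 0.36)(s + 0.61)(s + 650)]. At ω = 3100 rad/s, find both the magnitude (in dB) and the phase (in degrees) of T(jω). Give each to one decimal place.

|j3100 + 2600| = √(3100² + 2600²) = 4046
|j3100 + 0.36| = √(3100² + 0.36²) = 3100
|j3100 + 0.61| = √(3100² + 0.61²) = 3100
|j3100 + 650| = √(3100² + 650²) = 3167
|T(j3100)| = 5.13 × 4046 / (3100 × 3100 × 3167) = 6.8189e-07
20 log₁₀(6.8189e-07) = -123.33 dB
∠(j3100 + 2600) = arctan(3100/2600) = 50.01°
∠(j3100 + 0.36) = arctan(3100/0.36) = 89.99°
∠(j3100 + 0.61) = arctan(3100/0.61) = 89.99°
∠(j3100 + 650) = arctan(3100/650) = 78.16°
∠T(j3100) = 50.01° − (89.99° + 89.99° + 78.16°) = -208.13°

|T| = -123.3 dB, ∠T = -208.1°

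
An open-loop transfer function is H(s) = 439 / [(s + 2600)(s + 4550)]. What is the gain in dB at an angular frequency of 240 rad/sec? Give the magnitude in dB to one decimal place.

-88.7 dB

|j240 + 2600| = √(240² + 2600²) = 2611
|j240 + 4550| = √(240² + 4550²) = 4556
|H(j240)| = 439 / (2611 × 4556) = 3.6901e-05
20 log₁₀(3.6901e-05) = -88.66 dB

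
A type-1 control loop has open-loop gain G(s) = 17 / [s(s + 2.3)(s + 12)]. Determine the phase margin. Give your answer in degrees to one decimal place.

72.6°

Gain crossover: |G(jω)| = 1 at ω ≈ 0.596 rad/s.
∠G(j0.596) = −90° − arctan(0.596/2.3) − arctan(0.596/12) ≈ -107.36°
PM = 180° + (-107.36°) = 72.64°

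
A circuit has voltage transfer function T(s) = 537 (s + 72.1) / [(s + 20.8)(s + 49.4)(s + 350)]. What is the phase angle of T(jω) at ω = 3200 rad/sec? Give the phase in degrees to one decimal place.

-173.8°

∠(j3200 + 72.1) = arctan(3200/72.1) = 88.71°
∠(j3200 + 20.8) = arctan(3200/20.8) = 89.63°
∠(j3200 + 49.4) = arctan(3200/49.4) = 89.12°
∠(j3200 + 350) = arctan(3200/350) = 83.76°
∠T(j3200) = 88.71° − (89.63° + 89.12° + 83.76°) = -173.79°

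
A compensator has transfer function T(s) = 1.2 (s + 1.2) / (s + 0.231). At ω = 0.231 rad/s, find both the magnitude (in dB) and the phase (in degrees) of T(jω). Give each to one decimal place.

|T| = 13.0 dB, ∠T = -34.1°

|j0.231 + 1.2| = √(0.231² + 1.2²) = 1.222
|j0.231 + 0.231| = √(0.231² + 0.231²) = 0.3267
|T(j0.231)| = 1.2 × 1.222 / 0.3267 = 4.4889
20 log₁₀(4.4889) = 13.04 dB
∠(j0.231 + 1.2) = arctan(0.231/1.2) = 10.90°
∠(j0.231 + 0.231) = arctan(0.231/0.231) = 45.00°
∠T(j0.231) = 10.90° − 45.00° = -34.10°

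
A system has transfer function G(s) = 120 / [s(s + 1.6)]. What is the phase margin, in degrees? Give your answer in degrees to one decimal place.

8.4 deg

Gain crossover: |G(jω)| = 1 at ω ≈ 10.9 rad/sec.
∠G(j10.9) = −90° − arctan(10.9/1.6) ≈ -171.65°
PM = 180° + (-171.65°) = 8.35°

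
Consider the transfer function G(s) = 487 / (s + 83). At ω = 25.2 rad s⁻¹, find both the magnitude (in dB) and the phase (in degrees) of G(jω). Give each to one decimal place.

|j25.2 + 83| = √(25.2² + 83²) = 86.74
|G(j25.2)| = 487 / 86.74 = 5.6144
20 log₁₀(5.6144) = 14.99 dB
∠(j25.2 + 83) = arctan(25.2/83) = 16.89°
∠G(j25.2) = −16.89° = -16.89°

|G| = 15.0 dB, ∠G = -16.9°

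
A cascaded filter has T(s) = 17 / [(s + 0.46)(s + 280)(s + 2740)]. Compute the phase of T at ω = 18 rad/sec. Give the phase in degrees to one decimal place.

-92.6°

∠(j18 + 0.46) = arctan(18/0.46) = 88.54°
∠(j18 + 280) = arctan(18/280) = 3.68°
∠(j18 + 2740) = arctan(18/2740) = 0.38°
∠T(j18) = − (88.54° + 3.68° + 0.38°) = -92.59°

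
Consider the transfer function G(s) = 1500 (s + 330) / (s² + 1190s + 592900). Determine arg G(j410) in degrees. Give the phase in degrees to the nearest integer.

∠(j410 + 330) = arctan(410/330) = 51.17°
∠[(j410)² + 1190(j410) + 592900] = ∠[4.248e+05 + j4.879e+05] = 48.95°
∠G(j410) = 51.17° − 48.95° = 2.22°

2°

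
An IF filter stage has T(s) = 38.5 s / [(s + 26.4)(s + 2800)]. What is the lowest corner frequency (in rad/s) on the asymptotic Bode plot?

Break frequencies occur at each pole and zero magnitude: 26.4 rad/s, 2800 rad/s.
The lowest is 26.4 rad/s.

26.4 rad/s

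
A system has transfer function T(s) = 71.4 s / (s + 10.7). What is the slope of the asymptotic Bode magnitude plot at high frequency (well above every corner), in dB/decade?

With 1 zero and 1 pole, the high-frequency asymptotic slope is 20 × (1 − 1) = 0 dB/decade.

0 dB/decade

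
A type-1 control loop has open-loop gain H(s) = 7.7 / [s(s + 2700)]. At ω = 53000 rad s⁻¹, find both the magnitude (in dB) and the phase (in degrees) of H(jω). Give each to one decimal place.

|H| = -171.3 dB, ∠H = -177.1°

|j53000 + 2700| = √(53000² + 2700²) = 5.307e+04
|j53000| = 5.3e+04
|H(j53000)| = 7.7 / (5.307e+04 × 5.3e+04) = 2.7376e-09
20 log₁₀(2.7376e-09) = -171.25 dB
∠(j53000 + 2700) = arctan(53000/2700) = 87.08°
∠(j53000) = 90.00°
∠H(j53000) = − (87.08° + 90.00°) = -177.08°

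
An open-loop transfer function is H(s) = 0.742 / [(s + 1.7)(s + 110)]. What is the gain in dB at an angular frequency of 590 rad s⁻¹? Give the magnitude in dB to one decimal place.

|j590 + 1.7| = √(590² + 1.7²) = 590
|j590 + 110| = √(590² + 110²) = 600.2
|H(j590)| = 0.742 / (590 × 600.2) = 2.0955e-06
20 log₁₀(2.0955e-06) = -113.57 dB

-113.6 dB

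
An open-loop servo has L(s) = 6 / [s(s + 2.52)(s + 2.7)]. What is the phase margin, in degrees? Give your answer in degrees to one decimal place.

Gain crossover: |L(jω)| = 1 at ω ≈ 0.805 rad/s.
∠L(j0.805) = −90° − arctan(0.805/2.52) − arctan(0.805/2.7) ≈ -124.32°
PM = 180° + (-124.32°) = 55.68°

55.7°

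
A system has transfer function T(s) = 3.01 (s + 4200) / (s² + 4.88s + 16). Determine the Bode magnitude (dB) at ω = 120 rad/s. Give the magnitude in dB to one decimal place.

|j120 + 4200| = √(120² + 4200²) = 4202
|(j120)² + 4.88(j120) + 16| = |-14384 + j585.6| = 1.44e+04
|T(j120)| = 3.01 × 4202 / 1.44e+04 = 0.87852
20 log₁₀(0.87852) = -1.12 dB

-1.1 dB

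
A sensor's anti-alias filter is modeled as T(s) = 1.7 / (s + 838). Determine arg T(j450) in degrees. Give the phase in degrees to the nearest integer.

-28°

∠(j450 + 838) = arctan(450/838) = 28.24°
∠T(j450) = −28.24° = -28.24°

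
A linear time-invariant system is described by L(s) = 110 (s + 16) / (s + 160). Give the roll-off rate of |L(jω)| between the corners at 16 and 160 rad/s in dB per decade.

In this band the factors already past their corner are: zero at 16; net slope = 20 dB/decade.

20 dB/decade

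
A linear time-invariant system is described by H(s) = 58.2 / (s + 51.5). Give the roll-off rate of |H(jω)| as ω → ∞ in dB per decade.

-20 dB/decade

With 0 zeros and 1 pole, the high-frequency asymptotic slope is 20 × (0 − 1) = -20 dB/decade.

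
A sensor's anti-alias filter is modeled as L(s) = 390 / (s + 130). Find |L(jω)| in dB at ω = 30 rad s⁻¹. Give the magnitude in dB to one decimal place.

|j30 + 130| = √(30² + 130²) = 133.4
|L(j30)| = 390 / 133.4 = 2.9232
20 log₁₀(2.9232) = 9.32 dB

9.3 dB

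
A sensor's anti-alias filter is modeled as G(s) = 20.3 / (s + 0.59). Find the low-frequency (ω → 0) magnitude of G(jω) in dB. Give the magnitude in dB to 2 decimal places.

30.73 dB

G(0) = 20.3 / 0.59 = 34.407
20 log₁₀(34.407) = 30.733 dB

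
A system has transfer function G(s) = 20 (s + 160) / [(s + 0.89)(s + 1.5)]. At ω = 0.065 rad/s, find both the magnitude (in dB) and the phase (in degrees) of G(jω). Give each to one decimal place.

|j0.065 + 160| = √(0.065² + 160²) = 160
|j0.065 + 0.89| = √(0.065² + 0.89²) = 0.8924
|j0.065 + 1.5| = √(0.065² + 1.5²) = 1.501
|G(j0.065)| = 20 × 160 / (0.8924 × 1.501) = 2388.4
20 log₁₀(2388.4) = 67.56 dB
∠(j0.065 + 160) = arctan(0.065/160) = 0.02°
∠(j0.065 + 0.89) = arctan(0.065/0.89) = 4.18°
∠(j0.065 + 1.5) = arctan(0.065/1.5) = 2.48°
∠G(j0.065) = 0.02° − (4.18° + 2.48°) = -6.64°

|G| = 67.6 dB, ∠G = -6.6°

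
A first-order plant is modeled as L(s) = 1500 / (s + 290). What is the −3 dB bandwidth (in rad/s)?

For a single-pole low-pass, the −3 dB point is at the pole: ω = 290 rad/s.

290 rad/s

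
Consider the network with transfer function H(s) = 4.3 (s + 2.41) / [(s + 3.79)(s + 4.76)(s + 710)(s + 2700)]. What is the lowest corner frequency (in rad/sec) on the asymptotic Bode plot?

Break frequencies occur at each pole and zero magnitude: 2.41 rad/sec, 3.79 rad/sec, 4.76 rad/sec, 710 rad/sec, 2700 rad/sec.
The lowest is 2.41 rad/sec.

2.41 rad/sec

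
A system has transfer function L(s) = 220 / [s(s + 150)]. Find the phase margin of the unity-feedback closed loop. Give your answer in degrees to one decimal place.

89.4°

Gain crossover: |L(jω)| = 1 at ω ≈ 1.47 rad/sec.
∠L(j1.47) = −90° − arctan(1.47/150) ≈ -90.56°
PM = 180° + (-90.56°) = 89.44°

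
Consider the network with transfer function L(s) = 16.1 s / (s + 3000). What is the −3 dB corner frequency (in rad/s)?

For a single-pole high-pass, the −3 dB point is at the pole: ω = 3000 rad/s.

3000 rad/s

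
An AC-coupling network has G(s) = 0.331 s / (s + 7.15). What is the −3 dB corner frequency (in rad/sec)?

7.15 rad/sec

For a single-pole high-pass, the −3 dB point is at the pole: ω = 7.15 rad/sec.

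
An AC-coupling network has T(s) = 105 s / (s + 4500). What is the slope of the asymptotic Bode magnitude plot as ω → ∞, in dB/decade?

0 dB/decade

With 1 zero and 1 pole, the high-frequency asymptotic slope is 20 × (1 − 1) = 0 dB/decade.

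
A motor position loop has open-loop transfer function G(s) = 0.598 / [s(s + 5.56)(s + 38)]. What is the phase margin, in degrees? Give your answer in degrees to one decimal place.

90.0°

Gain crossover: |G(jω)| = 1 at ω ≈ 0.00283 rad s⁻¹.
∠G(j0.00283) = −90° − arctan(0.00283/5.56) − arctan(0.00283/38) ≈ -90.03°
PM = 180° + (-90.03°) = 89.97°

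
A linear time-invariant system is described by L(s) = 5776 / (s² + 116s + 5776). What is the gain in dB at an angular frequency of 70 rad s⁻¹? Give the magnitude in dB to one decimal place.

|(j70)² + 116(j70) + 5776| = |876 + j8120| = 8167
|L(j70)| = 5776 / 8167 = 0.70723
20 log₁₀(0.70723) = -3.01 dB

-3.0 dB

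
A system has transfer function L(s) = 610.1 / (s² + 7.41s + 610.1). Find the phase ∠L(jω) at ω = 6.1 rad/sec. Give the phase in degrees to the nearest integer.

∠[(j6.1)² + 7.41(j6.1) + 610.1] = ∠[572.89 + j45.201] = 4.51°
∠L(j6.1) = −4.51° = -4.51°

-5°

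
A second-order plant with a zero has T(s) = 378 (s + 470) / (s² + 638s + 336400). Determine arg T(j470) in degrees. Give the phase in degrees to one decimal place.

∠(j470 + 470) = arctan(470/470) = 45.00°
∠[(j470)² + 638(j470) + 336400] = ∠[1.155e+05 + j2.9986e+05] = 68.93°
∠T(j470) = 45.00° − 68.93° = -23.93°

-23.9 deg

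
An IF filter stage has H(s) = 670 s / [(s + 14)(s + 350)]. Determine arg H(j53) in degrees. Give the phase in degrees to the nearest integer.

6°

∠(j53) = 90.00°
∠(j53 + 14) = arctan(53/14) = 75.20°
∠(j53 + 350) = arctan(53/350) = 8.61°
∠H(j53) = 90.00° − (75.20° + 8.61°) = 6.19°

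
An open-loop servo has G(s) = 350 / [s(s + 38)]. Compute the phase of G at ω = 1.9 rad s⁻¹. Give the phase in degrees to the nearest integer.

∠(j1.9 + 38) = arctan(1.9/38) = 2.86°
∠(j1.9) = 90.00°
∠G(j1.9) = − (2.86° + 90.00°) = -92.86°

-93°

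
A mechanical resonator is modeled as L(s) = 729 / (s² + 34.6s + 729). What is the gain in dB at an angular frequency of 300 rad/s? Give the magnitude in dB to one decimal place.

-41.8 dB

|(j300)² + 34.6(j300) + 729| = |-89271 + j10380| = 8.987e+04
|L(j300)| = 729 / 8.987e+04 = 0.0081115
20 log₁₀(0.0081115) = -41.82 dB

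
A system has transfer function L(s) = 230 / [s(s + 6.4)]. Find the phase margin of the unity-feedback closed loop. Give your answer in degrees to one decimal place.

23.8 deg

Gain crossover: |L(jω)| = 1 at ω ≈ 14.5 rad/sec.
∠L(j14.5) = −90° − arctan(14.5/6.4) ≈ -156.19°
PM = 180° + (-156.19°) = 23.81°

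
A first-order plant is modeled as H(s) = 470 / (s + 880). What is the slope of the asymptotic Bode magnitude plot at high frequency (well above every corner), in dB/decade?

-20 dB/decade

With 0 zeros and 1 pole, the high-frequency asymptotic slope is 20 × (0 − 1) = -20 dB/decade.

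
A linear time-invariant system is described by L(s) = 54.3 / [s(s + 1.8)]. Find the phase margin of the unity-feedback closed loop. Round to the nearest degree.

14°

Gain crossover: |L(jω)| = 1 at ω ≈ 7.26 rad s⁻¹.
∠L(j7.26) = −90° − arctan(7.26/1.8) ≈ -166.07°
PM = 180° + (-166.07°) = 13.93°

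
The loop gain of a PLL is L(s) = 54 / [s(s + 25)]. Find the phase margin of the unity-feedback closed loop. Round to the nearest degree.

Gain crossover: |L(jω)| = 1 at ω ≈ 2.15 rad/s.
∠L(j2.15) = −90° − arctan(2.15/25) ≈ -94.92°
PM = 180° + (-94.92°) = 85.08°

85°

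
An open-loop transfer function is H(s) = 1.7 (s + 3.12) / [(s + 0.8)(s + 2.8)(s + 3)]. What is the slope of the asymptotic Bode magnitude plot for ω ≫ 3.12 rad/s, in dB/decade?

-40 dB/decade

With 1 zero and 3 poles, the high-frequency asymptotic slope is 20 × (1 − 3) = -40 dB/decade.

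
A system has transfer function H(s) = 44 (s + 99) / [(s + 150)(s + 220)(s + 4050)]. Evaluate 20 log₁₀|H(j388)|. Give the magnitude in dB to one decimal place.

-92.6 dB

|j388 + 99| = √(388² + 99²) = 400.4
|j388 + 150| = √(388² + 150²) = 416
|j388 + 220| = √(388² + 220²) = 446
|j388 + 4050| = √(388² + 4050²) = 4069
|H(j388)| = 44 × 400.4 / (416 × 446 × 4069) = 2.334e-05
20 log₁₀(2.334e-05) = -92.64 dB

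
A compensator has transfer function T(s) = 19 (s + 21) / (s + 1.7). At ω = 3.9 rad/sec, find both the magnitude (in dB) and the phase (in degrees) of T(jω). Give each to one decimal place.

|j3.9 + 21| = √(3.9² + 21²) = 21.36
|j3.9 + 1.7| = √(3.9² + 1.7²) = 4.254
|T(j3.9)| = 19 × 21.36 / 4.254 = 95.389
20 log₁₀(95.389) = 39.59 dB
∠(j3.9 + 21) = arctan(3.9/21) = 10.52°
∠(j3.9 + 1.7) = arctan(3.9/1.7) = 66.45°
∠T(j3.9) = 10.52° − 66.45° = -55.93°

|T| = 39.6 dB, ∠T = -55.9°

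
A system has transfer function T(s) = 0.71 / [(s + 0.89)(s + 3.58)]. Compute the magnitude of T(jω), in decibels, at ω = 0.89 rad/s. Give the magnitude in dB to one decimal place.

-16.3 dB

|j0.89 + 0.89| = √(0.89² + 0.89²) = 1.259
|j0.89 + 3.58| = √(0.89² + 3.58²) = 3.689
|T(j0.89)| = 0.71 / (1.259 × 3.689) = 0.15291
20 log₁₀(0.15291) = -16.31 dB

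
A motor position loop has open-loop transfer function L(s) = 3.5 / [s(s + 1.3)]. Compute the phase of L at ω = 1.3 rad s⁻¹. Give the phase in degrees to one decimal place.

∠(j1.3 + 1.3) = arctan(1.3/1.3) = 45.00°
∠(j1.3) = 90.00°
∠L(j1.3) = − (45.00° + 90.00°) = -135.00°

-135.0°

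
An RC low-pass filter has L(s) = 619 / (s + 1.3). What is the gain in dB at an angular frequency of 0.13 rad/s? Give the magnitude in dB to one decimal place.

|j0.13 + 1.3| = √(0.13² + 1.3²) = 1.306
|L(j0.13)| = 619 / 1.306 = 473.79
20 log₁₀(473.79) = 53.51 dB

53.5 dB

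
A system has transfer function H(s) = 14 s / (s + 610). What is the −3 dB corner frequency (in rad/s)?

For a single-pole high-pass, the −3 dB point is at the pole: ω = 610 rad/s.

610 rad/s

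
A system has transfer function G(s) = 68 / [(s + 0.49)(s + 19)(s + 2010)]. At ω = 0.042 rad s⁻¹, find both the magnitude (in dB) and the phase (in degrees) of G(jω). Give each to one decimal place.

|j0.042 + 0.49| = √(0.042² + 0.49²) = 0.4918
|j0.042 + 19| = √(0.042² + 19²) = 19
|j0.042 + 2010| = √(0.042² + 2010²) = 2010
|G(j0.042)| = 68 / (0.4918 × 19 × 2010) = 0.0036205
20 log₁₀(0.0036205) = -48.82 dB
∠(j0.042 + 0.49) = arctan(0.042/0.49) = 4.90°
∠(j0.042 + 19) = arctan(0.042/19) = 0.13°
∠(j0.042 + 2010) = arctan(0.042/2010) = 0.00°
∠G(j0.042) = − (4.90° + 0.13° + 0.00°) = -5.03°

|G| = -48.8 dB, ∠G = -5.0°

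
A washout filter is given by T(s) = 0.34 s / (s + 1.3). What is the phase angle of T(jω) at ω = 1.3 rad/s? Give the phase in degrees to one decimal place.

45.0°

∠(j1.3) = 90.00°
∠(j1.3 + 1.3) = arctan(1.3/1.3) = 45.00°
∠T(j1.3) = 90.00° − 45.00° = 45.00°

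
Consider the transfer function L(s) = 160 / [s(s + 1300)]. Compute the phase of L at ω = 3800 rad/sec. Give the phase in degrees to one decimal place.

∠(j3800 + 1300) = arctan(3800/1300) = 71.11°
∠(j3800) = 90.00°
∠L(j3800) = − (71.11° + 90.00°) = -161.11°

-161.1°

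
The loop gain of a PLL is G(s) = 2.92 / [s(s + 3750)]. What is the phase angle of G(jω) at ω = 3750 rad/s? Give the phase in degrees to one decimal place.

∠(j3750 + 3750) = arctan(3750/3750) = 45.00°
∠(j3750) = 90.00°
∠G(j3750) = − (45.00° + 90.00°) = -135.00°

-135.0 deg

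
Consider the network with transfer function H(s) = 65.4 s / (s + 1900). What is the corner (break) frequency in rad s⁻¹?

The single real pole at s = −1900 gives a corner at ω = 1900 rad s⁻¹.

1900 rad s⁻¹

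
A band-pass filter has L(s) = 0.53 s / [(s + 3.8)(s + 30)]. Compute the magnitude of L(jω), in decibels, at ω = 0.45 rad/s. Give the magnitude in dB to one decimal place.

|j0.45| = 0.45
|j0.45 + 3.8| = √(0.45² + 3.8²) = 3.827
|j0.45 + 30| = √(0.45² + 30²) = 30
|L(j0.45)| = 0.53 × 0.45 / (3.827 × 30) = 0.0020774
20 log₁₀(0.0020774) = -53.65 dB

-53.6 dB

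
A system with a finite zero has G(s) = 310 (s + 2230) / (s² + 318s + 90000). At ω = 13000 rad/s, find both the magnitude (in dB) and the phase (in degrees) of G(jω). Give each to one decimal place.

|j13000 + 2230| = √(13000² + 2230²) = 1.319e+04
|(j13000)² + 318(j13000) + 90000| = |-1.6891e+08 + j4.134e+06| = 1.69e+08
|G(j13000)| = 310 × 1.319e+04 / 1.69e+08 = 0.0242
20 log₁₀(0.0242) = -32.32 dB
∠(j13000 + 2230) = arctan(13000/2230) = 80.27°
∠[(j13000)² + 318(j13000) + 90000] = ∠[-1.6891e+08 + j4.134e+06] = 178.60°
∠G(j13000) = 80.27° − 178.60° = -98.33°

|G| = -32.3 dB, ∠G = -98.3°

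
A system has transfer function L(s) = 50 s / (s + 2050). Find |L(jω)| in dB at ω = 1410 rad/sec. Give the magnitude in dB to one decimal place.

|j1410| = 1410
|j1410 + 2050| = √(1410² + 2050²) = 2488
|L(j1410)| = 50 × 1410 / 2488 = 28.335
20 log₁₀(28.335) = 29.05 dB

29.0 dB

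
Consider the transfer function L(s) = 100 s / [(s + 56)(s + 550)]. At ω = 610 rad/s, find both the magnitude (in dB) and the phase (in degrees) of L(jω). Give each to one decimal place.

|L| = -18.3 dB, ∠L = -42.7°

|j610| = 610
|j610 + 56| = √(610² + 56²) = 612.6
|j610 + 550| = √(610² + 550²) = 821.3
|L(j610)| = 100 × 610 / (612.6 × 821.3) = 0.12124
20 log₁₀(0.12124) = -18.33 dB
∠(j610) = 90.00°
∠(j610 + 56) = arctan(610/56) = 84.75°
∠(j610 + 550) = arctan(610/550) = 47.96°
∠L(j610) = 90.00° − (84.75° + 47.96°) = -42.72°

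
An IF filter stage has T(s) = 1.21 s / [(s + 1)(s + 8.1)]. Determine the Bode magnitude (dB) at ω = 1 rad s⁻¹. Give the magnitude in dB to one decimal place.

|j1| = 1
|j1 + 1| = √(1² + 1²) = 1.414
|j1 + 8.1| = √(1² + 8.1²) = 8.161
|T(j1)| = 1.21 × 1 / (1.414 × 8.161) = 0.10483
20 log₁₀(0.10483) = -19.59 dB

-19.6 dB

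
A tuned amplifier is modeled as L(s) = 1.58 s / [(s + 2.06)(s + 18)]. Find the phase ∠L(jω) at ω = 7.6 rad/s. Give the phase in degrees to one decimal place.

-7.7°

∠(j7.6) = 90.00°
∠(j7.6 + 2.06) = arctan(7.6/2.06) = 74.83°
∠(j7.6 + 18) = arctan(7.6/18) = 22.89°
∠L(j7.6) = 90.00° − (74.83° + 22.89°) = -7.72°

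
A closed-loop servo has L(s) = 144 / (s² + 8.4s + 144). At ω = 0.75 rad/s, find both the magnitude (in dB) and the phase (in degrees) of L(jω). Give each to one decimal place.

|L| = 0.0 dB, ∠L = -2.5°

|(j0.75)² + 8.4(j0.75) + 144| = |143.44 + j6.3| = 143.6
|L(j0.75)| = 144 / 143.6 = 1.003
20 log₁₀(1.003) = 0.03 dB
∠[(j0.75)² + 8.4(j0.75) + 144] = ∠[143.44 + j6.3] = 2.51°
∠L(j0.75) = −2.51° = -2.51°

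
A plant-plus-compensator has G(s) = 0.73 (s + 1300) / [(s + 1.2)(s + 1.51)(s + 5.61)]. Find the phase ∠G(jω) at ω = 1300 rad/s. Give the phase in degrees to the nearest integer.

-225 deg

∠(j1300 + 1300) = arctan(1300/1300) = 45.00°
∠(j1300 + 1.2) = arctan(1300/1.2) = 89.95°
∠(j1300 + 1.51) = arctan(1300/1.51) = 89.93°
∠(j1300 + 5.61) = arctan(1300/5.61) = 89.75°
∠G(j1300) = 45.00° − (89.95° + 89.93° + 89.75°) = -224.63°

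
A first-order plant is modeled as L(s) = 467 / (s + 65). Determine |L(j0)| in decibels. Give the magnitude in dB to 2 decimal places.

17.13 dB

L(0) = 467 / 65 = 7.1846
20 log₁₀(7.1846) = 17.128 dB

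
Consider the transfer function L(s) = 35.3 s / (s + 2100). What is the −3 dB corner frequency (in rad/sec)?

For a single-pole high-pass, the −3 dB point is at the pole: ω = 2100 rad/sec.

2100 rad/sec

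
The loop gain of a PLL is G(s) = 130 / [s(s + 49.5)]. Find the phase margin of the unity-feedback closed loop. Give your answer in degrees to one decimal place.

Gain crossover: |G(jω)| = 1 at ω ≈ 2.62 rad/s.
∠G(j2.62) = −90° − arctan(2.62/49.5) ≈ -93.03°
PM = 180° + (-93.03°) = 86.97°

87.0°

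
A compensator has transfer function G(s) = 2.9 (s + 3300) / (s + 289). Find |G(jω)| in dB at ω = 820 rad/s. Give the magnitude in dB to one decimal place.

21.1 dB

|j820 + 3300| = √(820² + 3300²) = 3400
|j820 + 289| = √(820² + 289²) = 869.4
|G(j820)| = 2.9 × 3400 / 869.4 = 11.342
20 log₁₀(11.342) = 21.09 dB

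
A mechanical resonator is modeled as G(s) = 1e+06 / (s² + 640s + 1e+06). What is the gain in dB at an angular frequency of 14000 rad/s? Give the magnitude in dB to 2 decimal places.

-45.81 dB

|(j14000)² + 640(j14000) + 1e+06| = |-1.95e+08 + j8.96e+06| = 1.952e+08
|G(j14000)| = 1e+06 / 1.952e+08 = 0.0051228
20 log₁₀(0.0051228) = -45.810 dB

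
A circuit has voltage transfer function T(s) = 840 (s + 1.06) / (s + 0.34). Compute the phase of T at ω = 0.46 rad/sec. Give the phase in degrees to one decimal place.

-30.1 deg

∠(j0.46 + 1.06) = arctan(0.46/1.06) = 23.46°
∠(j0.46 + 0.34) = arctan(0.46/0.34) = 53.53°
∠T(j0.46) = 23.46° − 53.53° = -30.07°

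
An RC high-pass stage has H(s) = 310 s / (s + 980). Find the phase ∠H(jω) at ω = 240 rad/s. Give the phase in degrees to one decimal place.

76.2°

∠(j240) = 90.00°
∠(j240 + 980) = arctan(240/980) = 13.76°
∠H(j240) = 90.00° − 13.76° = 76.24°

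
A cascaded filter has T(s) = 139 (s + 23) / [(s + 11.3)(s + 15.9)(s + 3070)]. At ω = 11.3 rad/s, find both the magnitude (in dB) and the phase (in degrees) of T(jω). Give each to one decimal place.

|T| = -48.6 dB, ∠T = -54.4°

|j11.3 + 23| = √(11.3² + 23²) = 25.63
|j11.3 + 11.3| = √(11.3² + 11.3²) = 15.98
|j11.3 + 15.9| = √(11.3² + 15.9²) = 19.51
|j11.3 + 3070| = √(11.3² + 3070²) = 3070
|T(j11.3)| = 139 × 25.63 / (15.98 × 19.51 × 3070) = 0.0037221
20 log₁₀(0.0037221) = -48.58 dB
∠(j11.3 + 23) = arctan(11.3/23) = 26.17°
∠(j11.3 + 11.3) = arctan(11.3/11.3) = 45.00°
∠(j11.3 + 15.9) = arctan(11.3/15.9) = 35.40°
∠(j11.3 + 3070) = arctan(11.3/3070) = 0.21°
∠T(j11.3) = 26.17° − (45.00° + 35.40° + 0.21°) = -54.45°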